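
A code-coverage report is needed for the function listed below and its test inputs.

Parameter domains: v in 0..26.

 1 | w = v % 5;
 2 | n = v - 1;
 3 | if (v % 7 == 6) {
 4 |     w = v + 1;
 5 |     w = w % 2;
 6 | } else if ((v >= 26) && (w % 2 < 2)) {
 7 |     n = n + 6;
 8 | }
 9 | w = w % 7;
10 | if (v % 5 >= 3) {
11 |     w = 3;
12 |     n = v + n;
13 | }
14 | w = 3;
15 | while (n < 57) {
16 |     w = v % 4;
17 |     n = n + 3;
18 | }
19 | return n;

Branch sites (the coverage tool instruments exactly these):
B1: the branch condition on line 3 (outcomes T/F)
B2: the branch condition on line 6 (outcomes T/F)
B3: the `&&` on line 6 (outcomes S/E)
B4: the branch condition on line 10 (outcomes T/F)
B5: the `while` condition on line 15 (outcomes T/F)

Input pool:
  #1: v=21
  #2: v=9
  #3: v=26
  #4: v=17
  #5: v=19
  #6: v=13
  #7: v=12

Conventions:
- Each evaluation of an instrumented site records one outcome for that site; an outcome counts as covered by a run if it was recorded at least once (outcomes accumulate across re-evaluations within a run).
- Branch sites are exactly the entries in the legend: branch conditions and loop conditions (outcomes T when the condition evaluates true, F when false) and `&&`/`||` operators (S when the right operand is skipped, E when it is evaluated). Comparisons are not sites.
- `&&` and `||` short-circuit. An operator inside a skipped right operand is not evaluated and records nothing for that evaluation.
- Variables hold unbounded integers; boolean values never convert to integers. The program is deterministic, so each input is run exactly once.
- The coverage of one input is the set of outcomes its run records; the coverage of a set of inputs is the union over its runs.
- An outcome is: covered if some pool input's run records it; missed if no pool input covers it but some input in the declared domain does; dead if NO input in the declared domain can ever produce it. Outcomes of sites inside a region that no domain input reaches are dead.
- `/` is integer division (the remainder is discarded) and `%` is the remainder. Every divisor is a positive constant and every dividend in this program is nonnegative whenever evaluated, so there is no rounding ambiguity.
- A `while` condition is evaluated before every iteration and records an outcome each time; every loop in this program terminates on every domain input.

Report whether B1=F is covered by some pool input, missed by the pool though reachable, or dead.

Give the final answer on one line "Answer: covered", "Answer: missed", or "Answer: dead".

B1=F is recorded by pool input(s) 1, 2, 3, 4, 5, 7 -> covered

Answer: covered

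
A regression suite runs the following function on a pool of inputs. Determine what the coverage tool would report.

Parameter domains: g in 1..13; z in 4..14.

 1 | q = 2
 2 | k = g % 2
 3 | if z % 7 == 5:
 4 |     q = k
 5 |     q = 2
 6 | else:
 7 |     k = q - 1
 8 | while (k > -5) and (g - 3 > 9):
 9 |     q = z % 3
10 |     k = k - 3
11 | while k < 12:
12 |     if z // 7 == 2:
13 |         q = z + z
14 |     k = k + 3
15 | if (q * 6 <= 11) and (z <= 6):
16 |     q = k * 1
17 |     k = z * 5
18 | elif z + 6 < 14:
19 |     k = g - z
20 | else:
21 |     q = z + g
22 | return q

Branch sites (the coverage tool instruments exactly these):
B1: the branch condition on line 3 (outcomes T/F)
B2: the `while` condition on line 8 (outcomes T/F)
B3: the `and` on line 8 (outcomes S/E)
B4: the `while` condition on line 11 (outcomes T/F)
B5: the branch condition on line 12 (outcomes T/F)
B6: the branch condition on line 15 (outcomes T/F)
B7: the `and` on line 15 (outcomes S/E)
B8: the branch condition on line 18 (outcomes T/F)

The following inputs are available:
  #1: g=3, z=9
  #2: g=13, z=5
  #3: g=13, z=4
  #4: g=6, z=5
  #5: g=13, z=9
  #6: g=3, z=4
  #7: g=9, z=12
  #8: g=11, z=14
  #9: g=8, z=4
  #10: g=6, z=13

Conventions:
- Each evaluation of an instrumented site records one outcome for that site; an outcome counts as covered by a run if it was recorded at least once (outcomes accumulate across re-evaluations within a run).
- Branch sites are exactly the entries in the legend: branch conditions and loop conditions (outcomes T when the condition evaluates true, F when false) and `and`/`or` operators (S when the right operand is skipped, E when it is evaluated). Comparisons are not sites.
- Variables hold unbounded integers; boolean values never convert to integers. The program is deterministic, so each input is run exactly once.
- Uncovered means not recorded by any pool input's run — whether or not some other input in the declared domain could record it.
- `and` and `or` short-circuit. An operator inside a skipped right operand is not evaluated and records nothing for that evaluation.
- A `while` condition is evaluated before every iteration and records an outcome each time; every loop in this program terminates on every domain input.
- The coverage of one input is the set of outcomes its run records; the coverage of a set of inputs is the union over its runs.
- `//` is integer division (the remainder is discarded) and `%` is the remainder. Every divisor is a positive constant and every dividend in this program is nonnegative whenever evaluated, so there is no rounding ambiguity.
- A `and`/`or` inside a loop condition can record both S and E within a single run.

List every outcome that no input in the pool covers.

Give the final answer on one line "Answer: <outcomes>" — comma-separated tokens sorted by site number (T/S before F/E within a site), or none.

#1 (g=3, z=9) -> covered: B1=F, B2=F, B3=E, B4=T, B4=F, B5=F, B6=F, B7=S, B8=F
#2 (g=13, z=5) -> covered: B1=T, B2=T, B2=F, B3=S, B3=E, B4=T, B4=F, B5=F, B6=F, B7=S, B8=T
#3 (g=13, z=4) -> covered: B1=F, B2=T, B2=F, B3=S, B3=E, B4=T, B4=F, B5=F, B6=T, B7=E
#4 (g=6, z=5) -> covered: B1=T, B2=F, B3=E, B4=T, B4=F, B5=F, B6=F, B7=S, B8=T
#5 (g=13, z=9) -> covered: B1=F, B2=T, B2=F, B3=S, B3=E, B4=T, B4=F, B5=F, B6=F, B7=E, B8=F
#6 (g=3, z=4) -> covered: B1=F, B2=F, B3=E, B4=T, B4=F, B5=F, B6=F, B7=S, B8=T
#7 (g=9, z=12) -> covered: B1=T, B2=F, B3=E, B4=T, B4=F, B5=F, B6=F, B7=S, B8=F
#8 (g=11, z=14) -> covered: B1=F, B2=F, B3=E, B4=T, B4=F, B5=T, B6=F, B7=S, B8=F
#9 (g=8, z=4) -> covered: B1=F, B2=F, B3=E, B4=T, B4=F, B5=F, B6=F, B7=S, B8=T
#10 (g=6, z=13) -> covered: B1=F, B2=F, B3=E, B4=T, B4=F, B5=F, B6=F, B7=S, B8=F
union over the pool: B1=T, B1=F, B2=T, B2=F, B3=S, B3=E, B4=T, B4=F, B5=T, B5=F, B6=T, B6=F, B7=S, B7=E, B8=T, B8=F
uncovered (0 of 16): none

Answer: none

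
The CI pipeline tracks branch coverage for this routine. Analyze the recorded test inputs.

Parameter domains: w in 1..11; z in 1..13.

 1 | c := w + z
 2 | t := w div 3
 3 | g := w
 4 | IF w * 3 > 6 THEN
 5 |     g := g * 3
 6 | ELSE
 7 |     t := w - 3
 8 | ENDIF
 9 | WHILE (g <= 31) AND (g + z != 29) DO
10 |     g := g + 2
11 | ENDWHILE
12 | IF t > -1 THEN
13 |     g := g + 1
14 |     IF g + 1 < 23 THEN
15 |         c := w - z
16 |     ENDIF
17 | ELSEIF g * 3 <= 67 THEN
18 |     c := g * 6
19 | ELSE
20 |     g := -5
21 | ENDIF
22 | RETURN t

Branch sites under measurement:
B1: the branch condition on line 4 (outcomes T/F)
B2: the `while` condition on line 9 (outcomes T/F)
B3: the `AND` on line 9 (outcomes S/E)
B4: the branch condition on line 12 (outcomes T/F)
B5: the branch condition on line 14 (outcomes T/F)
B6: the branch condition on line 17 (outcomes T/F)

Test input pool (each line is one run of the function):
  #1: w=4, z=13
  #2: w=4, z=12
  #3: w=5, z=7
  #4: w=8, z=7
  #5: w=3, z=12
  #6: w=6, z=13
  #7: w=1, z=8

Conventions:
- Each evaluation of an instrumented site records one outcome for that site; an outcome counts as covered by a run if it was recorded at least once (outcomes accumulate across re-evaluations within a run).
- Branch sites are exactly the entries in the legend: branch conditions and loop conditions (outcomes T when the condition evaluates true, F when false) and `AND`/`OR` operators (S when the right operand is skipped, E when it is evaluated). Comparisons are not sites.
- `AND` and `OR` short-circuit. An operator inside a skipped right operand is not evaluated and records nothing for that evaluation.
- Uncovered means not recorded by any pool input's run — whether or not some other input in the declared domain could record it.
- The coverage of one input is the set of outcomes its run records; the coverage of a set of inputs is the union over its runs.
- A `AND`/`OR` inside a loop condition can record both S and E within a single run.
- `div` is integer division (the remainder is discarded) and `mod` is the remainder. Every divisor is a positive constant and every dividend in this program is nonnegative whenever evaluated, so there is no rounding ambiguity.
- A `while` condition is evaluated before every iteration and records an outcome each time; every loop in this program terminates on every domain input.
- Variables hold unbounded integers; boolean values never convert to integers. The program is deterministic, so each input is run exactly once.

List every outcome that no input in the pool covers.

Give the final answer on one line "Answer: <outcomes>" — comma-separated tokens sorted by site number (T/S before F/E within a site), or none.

input #1, w=4, z=13: events B1->T, B3->E, B2->T, B3->E, B2->T, B3->E, B2->F, B4->T, B5->T; outcomes B1=T, B2=T, B2=F, B3=E, B4=T, B5=T
input #2, w=4, z=12: events B1->T, B3->E, B2->T, B3->E, B2->T, B3->E, B2->T, B3->E, B2->T, B3->E, B2->T, B3->E, B2->T, B3->E, ...; outcomes B1=T, B2=T, B2=F, B3=S, B3=E, B4=T, B5=F
input #3, w=5, z=7: events B1->T, B3->E, B2->T, B3->E, B2->T, B3->E, B2->T, B3->E, B2->T, B3->E, B2->T, B3->E, B2->T, B3->E, ...; outcomes B1=T, B2=T, B2=F, B3=S, B3=E, B4=T, B5=F
input #4, w=8, z=7: events B1->T, B3->E, B2->T, B3->E, B2->T, B3->E, B2->T, B3->E, B2->T, B3->S, B2->F, B4->T, B5->F; outcomes B1=T, B2=T, B2=F, B3=S, B3=E, B4=T, B5=F
input #5, w=3, z=12: events B1->T, B3->E, B2->T, B3->E, B2->T, B3->E, B2->T, B3->E, B2->T, B3->E, B2->F, B4->T, B5->T; outcomes B1=T, B2=T, B2=F, B3=E, B4=T, B5=T
input #6, w=6, z=13: events B1->T, B3->E, B2->T, B3->E, B2->T, B3->E, B2->T, B3->E, B2->T, B3->E, B2->T, B3->E, B2->T, B3->E, ...; outcomes B1=T, B2=T, B2=F, B3=S, B3=E, B4=T, B5=F
input #7, w=1, z=8: events B1->F, B3->E, B2->T, B3->E, B2->T, B3->E, B2->T, B3->E, B2->T, B3->E, B2->T, B3->E, B2->T, B3->E, ...; outcomes B1=F, B2=T, B2=F, B3=E, B4=F, B6=T
union over the pool: B1=T, B1=F, B2=T, B2=F, B3=S, B3=E, B4=T, B4=F, B5=T, B5=F, B6=T
uncovered (1 of 12): B6=F

Answer: B6=F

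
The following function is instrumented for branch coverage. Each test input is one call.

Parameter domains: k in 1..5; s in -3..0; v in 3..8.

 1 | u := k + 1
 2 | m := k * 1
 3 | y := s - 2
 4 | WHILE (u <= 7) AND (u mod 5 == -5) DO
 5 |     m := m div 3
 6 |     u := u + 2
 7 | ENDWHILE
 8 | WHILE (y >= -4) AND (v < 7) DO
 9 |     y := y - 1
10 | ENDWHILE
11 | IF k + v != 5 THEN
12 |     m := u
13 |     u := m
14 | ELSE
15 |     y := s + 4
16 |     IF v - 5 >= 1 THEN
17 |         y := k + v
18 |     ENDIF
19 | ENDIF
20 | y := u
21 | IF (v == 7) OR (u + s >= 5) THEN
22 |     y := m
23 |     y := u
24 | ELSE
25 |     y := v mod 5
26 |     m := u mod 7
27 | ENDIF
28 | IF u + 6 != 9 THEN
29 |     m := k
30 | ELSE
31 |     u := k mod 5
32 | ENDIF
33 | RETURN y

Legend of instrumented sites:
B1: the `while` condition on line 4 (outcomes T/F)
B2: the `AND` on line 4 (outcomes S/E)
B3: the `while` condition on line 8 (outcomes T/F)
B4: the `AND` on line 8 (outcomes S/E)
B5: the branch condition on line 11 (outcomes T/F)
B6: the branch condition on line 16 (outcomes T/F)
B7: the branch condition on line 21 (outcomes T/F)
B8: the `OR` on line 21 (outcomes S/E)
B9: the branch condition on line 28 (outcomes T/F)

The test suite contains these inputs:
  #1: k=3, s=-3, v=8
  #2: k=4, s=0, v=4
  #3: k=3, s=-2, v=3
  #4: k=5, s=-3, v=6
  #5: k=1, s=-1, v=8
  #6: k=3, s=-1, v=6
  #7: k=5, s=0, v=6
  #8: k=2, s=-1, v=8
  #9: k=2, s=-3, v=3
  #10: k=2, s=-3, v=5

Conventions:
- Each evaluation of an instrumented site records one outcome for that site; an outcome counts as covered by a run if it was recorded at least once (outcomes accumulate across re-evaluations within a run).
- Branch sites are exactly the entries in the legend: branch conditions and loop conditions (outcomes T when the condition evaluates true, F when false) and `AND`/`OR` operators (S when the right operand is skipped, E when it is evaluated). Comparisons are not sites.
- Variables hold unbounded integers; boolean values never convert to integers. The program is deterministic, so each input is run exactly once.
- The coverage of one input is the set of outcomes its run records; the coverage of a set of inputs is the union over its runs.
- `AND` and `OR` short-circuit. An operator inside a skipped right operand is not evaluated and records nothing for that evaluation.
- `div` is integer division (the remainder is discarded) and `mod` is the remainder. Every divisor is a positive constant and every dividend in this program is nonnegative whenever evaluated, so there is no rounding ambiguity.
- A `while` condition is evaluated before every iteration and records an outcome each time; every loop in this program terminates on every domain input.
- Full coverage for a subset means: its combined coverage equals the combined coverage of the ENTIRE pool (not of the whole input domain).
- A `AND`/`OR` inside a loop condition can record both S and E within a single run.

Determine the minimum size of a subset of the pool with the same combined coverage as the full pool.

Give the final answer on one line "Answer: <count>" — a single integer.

#1 (k=3, s=-3, v=8) -> B2->E, B1->F, B4->S, B3->F, B5->T, B8->E, B7->F, B9->T; covered: B1=F, B2=E, B3=F, B4=S, B5=T, B7=F, B8=E, B9=T
#2 (k=4, s=0, v=4) -> B2->E, B1->F, B4->E, B3->T, B4->E, B3->T, B4->E, B3->T, B4->S, B3->F, B5->T, B8->E, B7->T, B9->T; covered: B1=F, B2=E, B3=T, B3=F, B4=S, B4=E, B5=T, B7=T, B8=E, B9=T
#3 (k=3, s=-2, v=3) -> B2->E, B1->F, B4->E, B3->T, B4->S, B3->F, B5->T, B8->E, B7->F, B9->T; covered: B1=F, B2=E, B3=T, B3=F, B4=S, B4=E, B5=T, B7=F, B8=E, B9=T
#4 (k=5, s=-3, v=6) -> B2->E, B1->F, B4->S, B3->F, B5->T, B8->E, B7->F, B9->T; covered: B1=F, B2=E, B3=F, B4=S, B5=T, B7=F, B8=E, B9=T
#5 (k=1, s=-1, v=8) -> B2->E, B1->F, B4->E, B3->F, B5->T, B8->E, B7->F, B9->T; covered: B1=F, B2=E, B3=F, B4=E, B5=T, B7=F, B8=E, B9=T
#6 (k=3, s=-1, v=6) -> B2->E, B1->F, B4->E, B3->T, B4->E, B3->T, B4->S, B3->F, B5->T, B8->E, B7->F, B9->T; covered: B1=F, B2=E, B3=T, B3=F, B4=S, B4=E, B5=T, B7=F, B8=E, B9=T
#7 (k=5, s=0, v=6) -> B2->E, B1->F, B4->E, B3->T, B4->E, B3->T, B4->E, B3->T, B4->S, B3->F, B5->T, B8->E, B7->T, B9->T; covered: B1=F, B2=E, B3=T, B3=F, B4=S, B4=E, B5=T, B7=T, B8=E, B9=T
#8 (k=2, s=-1, v=8) -> B2->E, B1->F, B4->E, B3->F, B5->T, B8->E, B7->F, B9->F; covered: B1=F, B2=E, B3=F, B4=E, B5=T, B7=F, B8=E, B9=F
#9 (k=2, s=-3, v=3) -> B2->E, B1->F, B4->S, B3->F, B5->F, B6->F, B8->E, B7->F, B9->F; covered: B1=F, B2=E, B3=F, B4=S, B5=F, B6=F, B7=F, B8=E, B9=F
#10 (k=2, s=-3, v=5) -> B2->E, B1->F, B4->S, B3->F, B5->T, B8->E, B7->F, B9->F; covered: B1=F, B2=E, B3=F, B4=S, B5=T, B7=F, B8=E, B9=F
together the pool reaches 14 outcomes: B1=F, B2=E, B3=T, B3=F, B4=S, B4=E, B5=T, B5=F, B6=F, B7=T, B7=F, B8=E, B9=T, B9=F
no size-1 subset reaches all 14 outcomes (best union: 10/14)
inputs {2, 9} (size 2) cover everything; no size-2 subset with a lexicographically smaller index list covers all 14

Answer: 2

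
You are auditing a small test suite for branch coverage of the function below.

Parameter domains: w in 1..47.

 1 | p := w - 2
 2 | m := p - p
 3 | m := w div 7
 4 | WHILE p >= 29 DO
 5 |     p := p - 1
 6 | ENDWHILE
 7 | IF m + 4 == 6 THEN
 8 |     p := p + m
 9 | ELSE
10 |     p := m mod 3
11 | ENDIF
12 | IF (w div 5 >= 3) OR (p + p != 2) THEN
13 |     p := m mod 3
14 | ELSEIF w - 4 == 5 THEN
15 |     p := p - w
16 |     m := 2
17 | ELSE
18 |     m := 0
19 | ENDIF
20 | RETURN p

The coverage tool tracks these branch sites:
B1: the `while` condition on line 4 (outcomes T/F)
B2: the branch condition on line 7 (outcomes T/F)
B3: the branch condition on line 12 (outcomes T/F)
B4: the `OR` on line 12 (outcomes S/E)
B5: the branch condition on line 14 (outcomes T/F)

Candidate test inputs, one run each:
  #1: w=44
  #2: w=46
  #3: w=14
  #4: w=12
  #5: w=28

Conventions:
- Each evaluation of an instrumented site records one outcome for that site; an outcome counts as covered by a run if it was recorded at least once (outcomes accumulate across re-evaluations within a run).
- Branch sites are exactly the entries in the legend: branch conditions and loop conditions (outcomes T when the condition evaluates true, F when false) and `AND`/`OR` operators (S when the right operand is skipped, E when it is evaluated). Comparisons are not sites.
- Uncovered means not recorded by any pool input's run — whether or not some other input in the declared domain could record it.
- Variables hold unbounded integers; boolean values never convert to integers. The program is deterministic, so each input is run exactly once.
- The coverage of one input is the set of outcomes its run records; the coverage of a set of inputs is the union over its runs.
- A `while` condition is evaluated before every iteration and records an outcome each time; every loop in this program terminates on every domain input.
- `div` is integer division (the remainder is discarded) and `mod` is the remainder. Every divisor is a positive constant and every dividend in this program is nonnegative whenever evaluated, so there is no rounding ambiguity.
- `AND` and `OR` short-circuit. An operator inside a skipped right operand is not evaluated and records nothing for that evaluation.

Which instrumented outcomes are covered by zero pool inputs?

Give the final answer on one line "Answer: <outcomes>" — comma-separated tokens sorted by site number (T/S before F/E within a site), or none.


run #1 (w=44) runs B1->T, B1->T, B1->T, B1->T, B1->T, B1->T, B1->T, B1->T, B1->T, B1->T, B1->T, B1->T, B1->T, B1->T, ...; records B1=T, B1=F, B2=F, B3=T, B4=S
run #2 (w=46) runs B1->T, B1->T, B1->T, B1->T, B1->T, B1->T, B1->T, B1->T, B1->T, B1->T, B1->T, B1->T, B1->T, B1->T, ...; records B1=T, B1=F, B2=F, B3=T, B4=S
run #3 (w=14) runs B1->F, B2->T, B4->E, B3->T; records B1=F, B2=T, B3=T, B4=E
run #4 (w=12) runs B1->F, B2->F, B4->E, B3->F, B5->F; records B1=F, B2=F, B3=F, B4=E, B5=F
run #5 (w=28) runs B1->F, B2->F, B4->S, B3->T; records B1=F, B2=F, B3=T, B4=S
union over the pool: B1=T, B1=F, B2=T, B2=F, B3=T, B3=F, B4=S, B4=E, B5=F
uncovered (1 of 10): B5=T
Answer: B5=T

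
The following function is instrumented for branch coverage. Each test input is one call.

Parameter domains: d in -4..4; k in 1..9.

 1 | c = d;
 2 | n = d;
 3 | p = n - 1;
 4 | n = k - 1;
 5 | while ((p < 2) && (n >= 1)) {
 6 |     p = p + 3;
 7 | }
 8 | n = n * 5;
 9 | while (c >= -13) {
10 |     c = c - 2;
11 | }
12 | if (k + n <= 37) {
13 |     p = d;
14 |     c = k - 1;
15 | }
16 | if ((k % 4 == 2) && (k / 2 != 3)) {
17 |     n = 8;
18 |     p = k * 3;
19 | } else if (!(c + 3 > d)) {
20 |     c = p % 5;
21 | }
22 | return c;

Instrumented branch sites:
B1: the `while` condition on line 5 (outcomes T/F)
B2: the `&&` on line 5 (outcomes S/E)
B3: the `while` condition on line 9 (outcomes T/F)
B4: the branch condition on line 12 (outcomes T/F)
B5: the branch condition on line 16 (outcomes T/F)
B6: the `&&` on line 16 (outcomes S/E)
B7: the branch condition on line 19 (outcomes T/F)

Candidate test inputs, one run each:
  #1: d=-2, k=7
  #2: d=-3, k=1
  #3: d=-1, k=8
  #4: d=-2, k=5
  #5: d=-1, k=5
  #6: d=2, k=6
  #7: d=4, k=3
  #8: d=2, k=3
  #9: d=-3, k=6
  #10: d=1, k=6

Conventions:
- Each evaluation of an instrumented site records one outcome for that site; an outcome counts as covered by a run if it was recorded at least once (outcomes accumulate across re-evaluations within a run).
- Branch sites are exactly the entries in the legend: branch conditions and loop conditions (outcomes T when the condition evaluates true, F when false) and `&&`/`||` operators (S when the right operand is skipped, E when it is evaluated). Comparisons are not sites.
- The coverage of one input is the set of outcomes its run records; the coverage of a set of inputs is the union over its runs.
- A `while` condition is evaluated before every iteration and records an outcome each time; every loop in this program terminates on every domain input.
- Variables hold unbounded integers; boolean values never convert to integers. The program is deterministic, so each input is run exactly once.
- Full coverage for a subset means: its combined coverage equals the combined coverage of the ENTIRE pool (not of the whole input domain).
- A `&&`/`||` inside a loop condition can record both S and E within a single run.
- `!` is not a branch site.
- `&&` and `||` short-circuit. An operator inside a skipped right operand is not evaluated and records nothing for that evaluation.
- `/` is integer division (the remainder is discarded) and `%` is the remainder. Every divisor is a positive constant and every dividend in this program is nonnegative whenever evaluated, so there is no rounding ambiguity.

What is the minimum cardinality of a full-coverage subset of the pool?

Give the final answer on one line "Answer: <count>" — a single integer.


#1 (d=-2, k=7) -> B2->E, B1->T, B2->E, B1->T, B2->S, B1->F, B3->T, B3->T, B3->T, B3->T, B3->T, B3->T, B3->F, B4->T, ...; covered: B1=T, B1=F, B2=S, B2=E, B3=T, B3=F, B4=T, B5=F, B6=S, B7=F
#2 (d=-3, k=1) -> B2->E, B1->F, B3->T, B3->T, B3->T, B3->T, B3->T, B3->T, B3->F, B4->T, B6->S, B5->F, B7->F; covered: B1=F, B2=E, B3=T, B3=F, B4=T, B5=F, B6=S, B7=F
#3 (d=-1, k=8) -> B2->E, B1->T, B2->E, B1->T, B2->S, B1->F, B3->T, B3->T, B3->T, B3->T, B3->T, B3->T, B3->T, B3->F, ...; covered: B1=T, B1=F, B2=S, B2=E, B3=T, B3=F, B4=F, B5=F, B6=S, B7=T
#4 (d=-2, k=5) -> B2->E, B1->T, B2->E, B1->T, B2->S, B1->F, B3->T, B3->T, B3->T, B3->T, B3->T, B3->T, B3->F, B4->T, ...; covered: B1=T, B1=F, B2=S, B2=E, B3=T, B3=F, B4=T, B5=F, B6=S, B7=F
#5 (d=-1, k=5) -> B2->E, B1->T, B2->E, B1->T, B2->S, B1->F, B3->T, B3->T, B3->T, B3->T, B3->T, B3->T, B3->T, B3->F, ...; covered: B1=T, B1=F, B2=S, B2=E, B3=T, B3=F, B4=T, B5=F, B6=S, B7=F
#6 (d=2, k=6) -> B2->E, B1->T, B2->S, B1->F, B3->T, B3->T, B3->T, B3->T, B3->T, B3->T, B3->T, B3->T, B3->F, B4->T, ...; covered: B1=T, B1=F, B2=S, B2=E, B3=T, B3=F, B4=T, B5=F, B6=E, B7=F
#7 (d=4, k=3) -> B2->S, B1->F, B3->T, B3->T, B3->T, B3->T, B3->T, B3->T, B3->T, B3->T, B3->T, B3->F, B4->T, B6->S, ...; covered: B1=F, B2=S, B3=T, B3=F, B4=T, B5=F, B6=S, B7=F
#8 (d=2, k=3) -> B2->E, B1->T, B2->S, B1->F, B3->T, B3->T, B3->T, B3->T, B3->T, B3->T, B3->T, B3->T, B3->F, B4->T, ...; covered: B1=T, B1=F, B2=S, B2=E, B3=T, B3=F, B4=T, B5=F, B6=S, B7=F
#9 (d=-3, k=6) -> B2->E, B1->T, B2->E, B1->T, B2->S, B1->F, B3->T, B3->T, B3->T, B3->T, B3->T, B3->T, B3->F, B4->T, ...; covered: B1=T, B1=F, B2=S, B2=E, B3=T, B3=F, B4=T, B5=F, B6=E, B7=F
#10 (d=1, k=6) -> B2->E, B1->T, B2->S, B1->F, B3->T, B3->T, B3->T, B3->T, B3->T, B3->T, B3->T, B3->T, B3->F, B4->T, ...; covered: B1=T, B1=F, B2=S, B2=E, B3=T, B3=F, B4=T, B5=F, B6=E, B7=F
the full pool covers 13 outcomes: B1=T, B1=F, B2=S, B2=E, B3=T, B3=F, B4=T, B4=F, B5=F, B6=S, B6=E, B7=T, B7=F
size 1 is not enough: best union over all size-1 subsets is 10/13
size 2: inputs {3, 6} cover all 13 outcomes, and no lexicographically smaller subset of this size does
Answer: 2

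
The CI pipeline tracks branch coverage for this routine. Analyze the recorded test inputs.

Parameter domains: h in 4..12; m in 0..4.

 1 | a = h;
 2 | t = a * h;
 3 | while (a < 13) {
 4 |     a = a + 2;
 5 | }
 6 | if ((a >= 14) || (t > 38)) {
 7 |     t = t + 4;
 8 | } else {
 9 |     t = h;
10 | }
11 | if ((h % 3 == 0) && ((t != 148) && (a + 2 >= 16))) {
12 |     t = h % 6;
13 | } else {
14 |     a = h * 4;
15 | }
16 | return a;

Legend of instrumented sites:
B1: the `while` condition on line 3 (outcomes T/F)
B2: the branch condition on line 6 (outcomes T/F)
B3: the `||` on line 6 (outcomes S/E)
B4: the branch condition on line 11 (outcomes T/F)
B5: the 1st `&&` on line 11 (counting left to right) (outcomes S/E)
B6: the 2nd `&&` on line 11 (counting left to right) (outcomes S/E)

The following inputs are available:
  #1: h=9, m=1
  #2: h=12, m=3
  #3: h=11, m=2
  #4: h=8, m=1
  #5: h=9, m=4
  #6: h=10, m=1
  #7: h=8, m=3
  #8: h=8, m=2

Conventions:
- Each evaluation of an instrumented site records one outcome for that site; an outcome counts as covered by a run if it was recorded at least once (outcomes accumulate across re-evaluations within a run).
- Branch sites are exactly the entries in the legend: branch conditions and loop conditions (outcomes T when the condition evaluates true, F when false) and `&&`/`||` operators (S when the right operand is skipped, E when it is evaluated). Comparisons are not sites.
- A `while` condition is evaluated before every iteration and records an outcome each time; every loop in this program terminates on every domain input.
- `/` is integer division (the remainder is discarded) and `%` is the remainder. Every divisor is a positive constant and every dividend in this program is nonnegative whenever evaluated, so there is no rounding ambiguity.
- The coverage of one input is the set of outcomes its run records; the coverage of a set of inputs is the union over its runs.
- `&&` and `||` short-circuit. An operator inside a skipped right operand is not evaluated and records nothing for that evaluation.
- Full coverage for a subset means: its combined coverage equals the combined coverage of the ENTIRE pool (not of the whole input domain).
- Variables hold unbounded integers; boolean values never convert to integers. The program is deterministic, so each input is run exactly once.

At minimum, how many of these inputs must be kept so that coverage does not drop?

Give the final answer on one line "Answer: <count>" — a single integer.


input #1, h=9, m=1: events B1->T, B1->T, B1->F, B3->E, B2->T, B5->E, B6->E, B4->F; outcomes B1=T, B1=F, B2=T, B3=E, B4=F, B5=E, B6=E
input #2, h=12, m=3: events B1->T, B1->F, B3->S, B2->T, B5->E, B6->S, B4->F; outcomes B1=T, B1=F, B2=T, B3=S, B4=F, B5=E, B6=S
input #3, h=11, m=2: events B1->T, B1->F, B3->E, B2->T, B5->S, B4->F; outcomes B1=T, B1=F, B2=T, B3=E, B4=F, B5=S
input #4, h=8, m=1: events B1->T, B1->T, B1->T, B1->F, B3->S, B2->T, B5->S, B4->F; outcomes B1=T, B1=F, B2=T, B3=S, B4=F, B5=S
input #5, h=9, m=4: events B1->T, B1->T, B1->F, B3->E, B2->T, B5->E, B6->E, B4->F; outcomes B1=T, B1=F, B2=T, B3=E, B4=F, B5=E, B6=E
input #6, h=10, m=1: events B1->T, B1->T, B1->F, B3->S, B2->T, B5->S, B4->F; outcomes B1=T, B1=F, B2=T, B3=S, B4=F, B5=S
input #7, h=8, m=3: events B1->T, B1->T, B1->T, B1->F, B3->S, B2->T, B5->S, B4->F; outcomes B1=T, B1=F, B2=T, B3=S, B4=F, B5=S
input #8, h=8, m=2: events B1->T, B1->T, B1->T, B1->F, B3->S, B2->T, B5->S, B4->F; outcomes B1=T, B1=F, B2=T, B3=S, B4=F, B5=S
the full pool covers 10 outcomes: B1=T, B1=F, B2=T, B3=S, B3=E, B4=F, B5=S, B5=E, B6=S, B6=E
no size-1 subset reaches all 10 outcomes (best union: 7/10)
no size-2 subset reaches all 10 outcomes (best union: 9/10)
at size 3, {1, 2, 3} reaches all 10 outcomes; every lexicographically earlier size-3 subset fails
Answer: 3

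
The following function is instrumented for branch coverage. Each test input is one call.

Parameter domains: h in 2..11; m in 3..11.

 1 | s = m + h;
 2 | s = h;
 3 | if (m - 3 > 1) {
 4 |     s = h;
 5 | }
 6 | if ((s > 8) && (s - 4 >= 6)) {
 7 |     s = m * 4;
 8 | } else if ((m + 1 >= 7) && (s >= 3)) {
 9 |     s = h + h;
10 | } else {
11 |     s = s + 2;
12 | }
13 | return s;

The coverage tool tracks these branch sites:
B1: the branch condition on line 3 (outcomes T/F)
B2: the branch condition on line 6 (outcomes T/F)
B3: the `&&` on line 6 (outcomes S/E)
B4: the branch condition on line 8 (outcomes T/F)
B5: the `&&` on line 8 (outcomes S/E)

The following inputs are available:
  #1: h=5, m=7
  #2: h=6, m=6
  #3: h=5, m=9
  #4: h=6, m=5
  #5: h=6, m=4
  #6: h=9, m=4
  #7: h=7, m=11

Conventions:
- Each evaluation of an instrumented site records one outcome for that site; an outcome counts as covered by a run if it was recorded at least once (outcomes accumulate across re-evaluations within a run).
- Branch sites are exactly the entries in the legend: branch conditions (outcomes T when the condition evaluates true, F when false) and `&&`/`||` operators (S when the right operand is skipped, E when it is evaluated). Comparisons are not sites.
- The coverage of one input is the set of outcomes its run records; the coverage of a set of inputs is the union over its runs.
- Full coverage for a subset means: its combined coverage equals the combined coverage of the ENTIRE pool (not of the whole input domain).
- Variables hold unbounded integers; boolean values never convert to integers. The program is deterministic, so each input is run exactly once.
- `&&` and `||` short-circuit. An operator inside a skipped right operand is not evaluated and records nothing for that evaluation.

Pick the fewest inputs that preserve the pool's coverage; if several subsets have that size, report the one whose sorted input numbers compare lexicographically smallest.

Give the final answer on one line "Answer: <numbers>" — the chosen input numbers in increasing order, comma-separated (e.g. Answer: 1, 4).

test 1 (h=5, m=7) hits B1=T, B2=F, B3=S, B4=T, B5=E
test 2 (h=6, m=6) hits B1=T, B2=F, B3=S, B4=T, B5=E
test 3 (h=5, m=9) hits B1=T, B2=F, B3=S, B4=T, B5=E
test 4 (h=6, m=5) hits B1=T, B2=F, B3=S, B4=F, B5=S
test 5 (h=6, m=4) hits B1=F, B2=F, B3=S, B4=F, B5=S
test 6 (h=9, m=4) hits B1=F, B2=F, B3=E, B4=F, B5=S
test 7 (h=7, m=11) hits B1=T, B2=F, B3=S, B4=T, B5=E
the full pool covers 9 outcomes: B1=T, B1=F, B2=F, B3=S, B3=E, B4=T, B4=F, B5=S, B5=E
checked all size-1 subsets: none covers 9 outcomes (max 5/9)
the canonical winner is {1, 6}: size 2, full 9-outcome coverage, earliest index list among size-2 covers

Answer: 1, 6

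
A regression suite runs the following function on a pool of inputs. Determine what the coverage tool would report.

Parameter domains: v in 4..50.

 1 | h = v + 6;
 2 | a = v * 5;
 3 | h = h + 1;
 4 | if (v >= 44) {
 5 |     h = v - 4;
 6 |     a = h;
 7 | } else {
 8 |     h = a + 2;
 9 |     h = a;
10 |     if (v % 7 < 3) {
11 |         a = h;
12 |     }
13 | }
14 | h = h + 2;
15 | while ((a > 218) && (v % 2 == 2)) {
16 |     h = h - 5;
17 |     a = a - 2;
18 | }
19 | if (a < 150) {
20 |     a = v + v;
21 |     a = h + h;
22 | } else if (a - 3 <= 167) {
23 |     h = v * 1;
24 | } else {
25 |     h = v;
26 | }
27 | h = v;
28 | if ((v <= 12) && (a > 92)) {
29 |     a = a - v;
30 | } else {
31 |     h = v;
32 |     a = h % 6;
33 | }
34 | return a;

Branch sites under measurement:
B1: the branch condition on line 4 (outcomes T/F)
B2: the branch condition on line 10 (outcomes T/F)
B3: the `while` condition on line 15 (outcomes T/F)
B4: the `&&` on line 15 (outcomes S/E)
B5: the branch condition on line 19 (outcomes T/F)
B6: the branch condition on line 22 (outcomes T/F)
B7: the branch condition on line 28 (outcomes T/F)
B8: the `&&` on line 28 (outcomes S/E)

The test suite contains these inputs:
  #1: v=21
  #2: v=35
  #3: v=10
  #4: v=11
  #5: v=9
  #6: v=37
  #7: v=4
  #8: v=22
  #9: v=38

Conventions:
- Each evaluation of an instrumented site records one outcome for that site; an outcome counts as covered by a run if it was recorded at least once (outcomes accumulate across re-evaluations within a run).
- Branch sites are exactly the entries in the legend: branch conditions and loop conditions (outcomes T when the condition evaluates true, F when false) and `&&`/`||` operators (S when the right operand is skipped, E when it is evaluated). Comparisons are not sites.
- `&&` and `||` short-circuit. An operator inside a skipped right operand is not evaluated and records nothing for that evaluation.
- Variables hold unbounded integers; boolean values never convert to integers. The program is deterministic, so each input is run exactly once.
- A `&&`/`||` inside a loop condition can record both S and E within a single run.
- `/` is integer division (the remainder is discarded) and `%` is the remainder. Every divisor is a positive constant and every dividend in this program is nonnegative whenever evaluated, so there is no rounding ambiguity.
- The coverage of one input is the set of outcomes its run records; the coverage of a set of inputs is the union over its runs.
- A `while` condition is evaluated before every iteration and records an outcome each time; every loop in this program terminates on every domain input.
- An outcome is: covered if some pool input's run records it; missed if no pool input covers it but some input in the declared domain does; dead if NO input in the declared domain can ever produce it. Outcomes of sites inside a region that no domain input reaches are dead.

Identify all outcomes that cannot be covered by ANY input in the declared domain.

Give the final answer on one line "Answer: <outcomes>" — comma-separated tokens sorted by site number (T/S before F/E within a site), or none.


exhaustive pass over the 47-input domain:
  B3=T: zero occurrences over every domain input -> dead
  B4=E: zero occurrences over every domain input -> dead
  reachable outcomes have witnesses, e.g. B1=T (e.g. v=44), B1=F (e.g. v=4), B2=T (e.g. v=7), B2=F (e.g. v=4)
Answer: B3=T, B4=E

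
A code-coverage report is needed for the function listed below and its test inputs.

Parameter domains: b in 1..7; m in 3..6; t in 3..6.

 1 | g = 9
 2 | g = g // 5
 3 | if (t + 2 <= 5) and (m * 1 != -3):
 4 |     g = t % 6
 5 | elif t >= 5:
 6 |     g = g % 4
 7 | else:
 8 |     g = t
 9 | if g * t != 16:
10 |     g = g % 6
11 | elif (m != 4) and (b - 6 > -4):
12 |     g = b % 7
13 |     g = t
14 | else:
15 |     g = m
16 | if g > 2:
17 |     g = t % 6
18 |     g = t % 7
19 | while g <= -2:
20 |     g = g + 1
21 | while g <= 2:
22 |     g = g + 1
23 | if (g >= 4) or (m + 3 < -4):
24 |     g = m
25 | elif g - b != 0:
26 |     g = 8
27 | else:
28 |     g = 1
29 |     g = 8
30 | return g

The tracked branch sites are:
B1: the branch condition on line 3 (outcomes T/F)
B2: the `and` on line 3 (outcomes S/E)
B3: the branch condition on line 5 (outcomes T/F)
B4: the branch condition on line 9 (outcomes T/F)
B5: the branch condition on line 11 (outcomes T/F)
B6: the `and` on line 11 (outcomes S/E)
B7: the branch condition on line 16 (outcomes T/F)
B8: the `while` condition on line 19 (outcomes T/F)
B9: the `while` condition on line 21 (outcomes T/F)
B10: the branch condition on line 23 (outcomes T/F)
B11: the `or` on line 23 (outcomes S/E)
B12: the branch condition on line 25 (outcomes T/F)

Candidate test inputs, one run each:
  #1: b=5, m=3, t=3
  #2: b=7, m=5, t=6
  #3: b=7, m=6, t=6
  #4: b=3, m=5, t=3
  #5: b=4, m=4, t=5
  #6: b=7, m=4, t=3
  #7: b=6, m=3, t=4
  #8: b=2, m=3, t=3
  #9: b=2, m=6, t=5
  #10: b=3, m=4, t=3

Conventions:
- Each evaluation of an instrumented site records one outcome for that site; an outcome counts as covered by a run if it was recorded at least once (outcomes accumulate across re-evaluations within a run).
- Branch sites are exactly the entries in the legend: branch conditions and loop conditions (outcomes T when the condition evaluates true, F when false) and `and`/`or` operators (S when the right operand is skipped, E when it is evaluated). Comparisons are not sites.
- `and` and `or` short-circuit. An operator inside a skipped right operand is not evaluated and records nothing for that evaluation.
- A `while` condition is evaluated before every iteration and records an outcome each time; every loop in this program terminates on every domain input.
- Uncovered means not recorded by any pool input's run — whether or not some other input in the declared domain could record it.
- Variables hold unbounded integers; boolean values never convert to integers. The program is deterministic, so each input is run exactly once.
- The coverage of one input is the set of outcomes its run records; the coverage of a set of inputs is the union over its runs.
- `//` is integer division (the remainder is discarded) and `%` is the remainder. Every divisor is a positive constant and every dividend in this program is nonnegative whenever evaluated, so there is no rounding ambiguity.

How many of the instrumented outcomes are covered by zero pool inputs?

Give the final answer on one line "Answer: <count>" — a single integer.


#1 (b=5, m=3, t=3) -> B2->E, B1->T, B4->T, B7->T, B8->F, B9->F, B11->E, B10->F, B12->T; covered: B1=T, B2=E, B4=T, B7=T, B8=F, B9=F, B10=F, B11=E, B12=T
#2 (b=7, m=5, t=6) -> B2->S, B1->F, B3->T, B4->T, B7->F, B8->F, B9->T, B9->T, B9->F, B11->E, B10->F, B12->T; covered: B1=F, B2=S, B3=T, B4=T, B7=F, B8=F, B9=T, B9=F, B10=F, B11=E, B12=T
#3 (b=7, m=6, t=6) -> B2->S, B1->F, B3->T, B4->T, B7->F, B8->F, B9->T, B9->T, B9->F, B11->E, B10->F, B12->T; covered: B1=F, B2=S, B3=T, B4=T, B7=F, B8=F, B9=T, B9=F, B10=F, B11=E, B12=T
#4 (b=3, m=5, t=3) -> B2->E, B1->T, B4->T, B7->T, B8->F, B9->F, B11->E, B10->F, B12->F; covered: B1=T, B2=E, B4=T, B7=T, B8=F, B9=F, B10=F, B11=E, B12=F
#5 (b=4, m=4, t=5) -> B2->S, B1->F, B3->T, B4->T, B7->F, B8->F, B9->T, B9->T, B9->F, B11->E, B10->F, B12->T; covered: B1=F, B2=S, B3=T, B4=T, B7=F, B8=F, B9=T, B9=F, B10=F, B11=E, B12=T
#6 (b=7, m=4, t=3) -> B2->E, B1->T, B4->T, B7->T, B8->F, B9->F, B11->E, B10->F, B12->T; covered: B1=T, B2=E, B4=T, B7=T, B8=F, B9=F, B10=F, B11=E, B12=T
#7 (b=6, m=3, t=4) -> B2->S, B1->F, B3->F, B4->F, B6->E, B5->T, B7->T, B8->F, B9->F, B11->S, B10->T; covered: B1=F, B2=S, B3=F, B4=F, B5=T, B6=E, B7=T, B8=F, B9=F, B10=T, B11=S
#8 (b=2, m=3, t=3) -> B2->E, B1->T, B4->T, B7->T, B8->F, B9->F, B11->E, B10->F, B12->T; covered: B1=T, B2=E, B4=T, B7=T, B8=F, B9=F, B10=F, B11=E, B12=T
#9 (b=2, m=6, t=5) -> B2->S, B1->F, B3->T, B4->T, B7->F, B8->F, B9->T, B9->T, B9->F, B11->E, B10->F, B12->T; covered: B1=F, B2=S, B3=T, B4=T, B7=F, B8=F, B9=T, B9=F, B10=F, B11=E, B12=T
#10 (b=3, m=4, t=3) -> B2->E, B1->T, B4->T, B7->T, B8->F, B9->F, B11->E, B10->F, B12->F; covered: B1=T, B2=E, B4=T, B7=T, B8=F, B9=F, B10=F, B11=E, B12=F
union over the pool: B1=T, B1=F, B2=S, B2=E, B3=T, B3=F, B4=T, B4=F, B5=T, B6=E, B7=T, B7=F, B8=F, B9=T, B9=F, B10=T, B10=F, B11=S, B11=E, B12=T, B12=F
uncovered (3 of 24): B5=F, B6=S, B8=T
Answer: 3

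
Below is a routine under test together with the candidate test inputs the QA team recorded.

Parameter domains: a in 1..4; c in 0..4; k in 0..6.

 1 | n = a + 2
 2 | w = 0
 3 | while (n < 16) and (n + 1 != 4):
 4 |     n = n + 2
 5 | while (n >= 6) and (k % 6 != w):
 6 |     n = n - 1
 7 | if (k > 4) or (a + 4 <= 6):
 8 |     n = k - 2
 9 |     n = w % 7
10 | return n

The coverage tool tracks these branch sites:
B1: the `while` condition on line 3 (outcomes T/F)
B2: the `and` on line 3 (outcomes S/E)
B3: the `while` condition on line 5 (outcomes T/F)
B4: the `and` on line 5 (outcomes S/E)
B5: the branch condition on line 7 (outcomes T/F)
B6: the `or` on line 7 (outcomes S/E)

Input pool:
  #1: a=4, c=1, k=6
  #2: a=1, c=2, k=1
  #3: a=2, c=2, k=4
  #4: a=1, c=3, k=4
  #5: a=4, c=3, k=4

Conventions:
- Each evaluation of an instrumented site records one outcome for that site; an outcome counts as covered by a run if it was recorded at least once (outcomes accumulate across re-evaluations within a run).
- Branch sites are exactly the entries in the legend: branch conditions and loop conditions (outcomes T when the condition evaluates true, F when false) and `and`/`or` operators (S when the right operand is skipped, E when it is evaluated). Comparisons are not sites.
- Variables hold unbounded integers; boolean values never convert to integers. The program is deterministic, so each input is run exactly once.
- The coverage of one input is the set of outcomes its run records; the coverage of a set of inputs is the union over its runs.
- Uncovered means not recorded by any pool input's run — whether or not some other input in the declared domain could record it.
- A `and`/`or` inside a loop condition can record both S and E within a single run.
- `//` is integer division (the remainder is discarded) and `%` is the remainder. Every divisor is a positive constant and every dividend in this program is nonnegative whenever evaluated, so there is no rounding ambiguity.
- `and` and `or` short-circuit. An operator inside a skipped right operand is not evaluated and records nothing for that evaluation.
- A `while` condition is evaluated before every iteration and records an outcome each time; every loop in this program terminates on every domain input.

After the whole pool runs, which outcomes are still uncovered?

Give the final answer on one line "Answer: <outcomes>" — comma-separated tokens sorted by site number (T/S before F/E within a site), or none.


test 1 (a=4, c=1, k=6) fires B2->E, B1->T, B2->E, B1->T, B2->E, B1->T, B2->E, B1->T, B2->E, B1->T, B2->S, B1->F, B4->E, B3->F, ...; hits B1=T, B1=F, B2=S, B2=E, B3=F, B4=E, B5=T, B6=S
test 2 (a=1, c=2, k=1) fires B2->E, B1->F, B4->S, B3->F, B6->E, B5->T; hits B1=F, B2=E, B3=F, B4=S, B5=T, B6=E
test 3 (a=2, c=2, k=4) fires B2->E, B1->T, B2->E, B1->T, B2->E, B1->T, B2->E, B1->T, B2->E, B1->T, B2->E, B1->T, B2->S, B1->F, ...; hits B1=T, B1=F, B2=S, B2=E, B3=T, B3=F, B4=S, B4=E, B5=T, B6=E
test 4 (a=1, c=3, k=4) fires B2->E, B1->F, B4->S, B3->F, B6->E, B5->T; hits B1=F, B2=E, B3=F, B4=S, B5=T, B6=E
test 5 (a=4, c=3, k=4) fires B2->E, B1->T, B2->E, B1->T, B2->E, B1->T, B2->E, B1->T, B2->E, B1->T, B2->S, B1->F, B4->E, B3->T, ...; hits B1=T, B1=F, B2=S, B2=E, B3=T, B3=F, B4=S, B4=E, B5=F, B6=E
union over the pool: B1=T, B1=F, B2=S, B2=E, B3=T, B3=F, B4=S, B4=E, B5=T, B5=F, B6=S, B6=E
uncovered (0 of 12): none
Answer: none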